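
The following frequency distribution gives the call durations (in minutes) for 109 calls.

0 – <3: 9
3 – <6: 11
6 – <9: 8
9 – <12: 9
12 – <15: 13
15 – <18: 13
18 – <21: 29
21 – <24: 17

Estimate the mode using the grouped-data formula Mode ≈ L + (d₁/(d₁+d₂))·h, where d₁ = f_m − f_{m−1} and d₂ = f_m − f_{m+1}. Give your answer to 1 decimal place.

Modal class: 18 – <21 (highest frequency 29).
d₁ = 29 − 13 = 16, d₂ = 29 − 17 = 12
Mode ≈ 18 + (16/(16+12)) × 3 = 18 + 1.7143 = 19.7143

19.7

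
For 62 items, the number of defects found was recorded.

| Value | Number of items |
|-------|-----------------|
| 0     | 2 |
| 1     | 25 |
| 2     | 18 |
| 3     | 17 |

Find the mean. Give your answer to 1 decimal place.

1.8

Values: 0, 1, 2, 3
Σfx = 2×0 + 25×1 + 18×2 + 17×3 = 112
n = Σf = 62
Mean = 112 / 62 = 1.8065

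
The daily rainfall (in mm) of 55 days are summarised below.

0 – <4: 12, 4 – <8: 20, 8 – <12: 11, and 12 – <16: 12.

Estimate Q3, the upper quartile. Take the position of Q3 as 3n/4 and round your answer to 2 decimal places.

Cumulative frequencies: 12, 32, 43, 55
n = 55; position = 3n/4 = 41.25.
This falls in the class 8 – <12: L = 8, F = 32, f = 11, h = 4.
Upper quartile ≈ 8 + ((41.25 − 32) / 11) × 4 = 11.3636

11.36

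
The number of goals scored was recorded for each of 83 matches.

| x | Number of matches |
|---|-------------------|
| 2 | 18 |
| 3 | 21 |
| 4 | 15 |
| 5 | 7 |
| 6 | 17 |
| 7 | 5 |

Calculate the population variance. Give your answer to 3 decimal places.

Values: 2, 3, 4, 5, 6, 7
n = 83, Σfx = 331, mean = 3.9880
Σfx² = 1533
Σf(x − x̄)² = Σfx² − (Σfx)²/n = 1533 − 331²/83 = 212.9880
Population variance = 212.9880 / 83 = 2.5661

2.566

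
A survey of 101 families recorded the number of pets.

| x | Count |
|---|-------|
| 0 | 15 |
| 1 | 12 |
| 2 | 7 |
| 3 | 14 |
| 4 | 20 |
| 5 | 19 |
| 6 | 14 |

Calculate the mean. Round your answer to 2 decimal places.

3.24

Values: 0, 1, 2, 3, 4, 5, 6
Σfx = 15×0 + 12×1 + 7×2 + 14×3 + 20×4 + 19×5 + 14×6 = 327
n = Σf = 101
Mean = 327 / 101 = 3.2376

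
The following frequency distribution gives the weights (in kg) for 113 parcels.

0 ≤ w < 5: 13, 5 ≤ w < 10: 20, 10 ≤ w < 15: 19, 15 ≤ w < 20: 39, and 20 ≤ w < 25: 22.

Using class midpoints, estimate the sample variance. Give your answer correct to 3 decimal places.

Midpoints: 2.5, 7.5, 12.5, 17.5, 22.5
n = 113, Σfm = 1597.5, mean = 14.1372
Σfm² = 27256.25
Σf(m − x̄)² = Σfm² − (Σfm)²/n = 27256.25 − 1597.5²/113 = 4672.1239
Sample variance = 4672.1239 / 112 = 41.7154

41.715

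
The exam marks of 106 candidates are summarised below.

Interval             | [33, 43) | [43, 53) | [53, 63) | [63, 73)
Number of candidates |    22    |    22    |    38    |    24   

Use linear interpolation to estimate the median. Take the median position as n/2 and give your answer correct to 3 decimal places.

55.368

Cumulative frequencies: 22, 44, 82, 106
n = 106; position = n/2 = 53.
This falls in the class [53, 63): L = 53, F = 44, f = 38, h = 10.
Median ≈ 53 + ((53 − 44) / 38) × 10 = 55.3684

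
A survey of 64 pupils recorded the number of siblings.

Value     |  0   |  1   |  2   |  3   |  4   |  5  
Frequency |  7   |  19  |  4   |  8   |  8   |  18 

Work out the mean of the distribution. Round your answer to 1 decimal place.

2.7

Values: 0, 1, 2, 3, 4, 5
Σfx = 7×0 + 19×1 + 4×2 + 8×3 + 8×4 + 18×5 = 173
n = Σf = 64
Mean = 173 / 64 = 2.7031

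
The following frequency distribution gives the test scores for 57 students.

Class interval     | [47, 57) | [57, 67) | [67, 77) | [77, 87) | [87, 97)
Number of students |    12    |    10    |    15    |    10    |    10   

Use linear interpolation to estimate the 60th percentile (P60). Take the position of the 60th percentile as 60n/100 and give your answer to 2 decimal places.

Cumulative frequencies: 12, 22, 37, 47, 57
n = 57; position = 60n/100 = 34.2.
This falls in the class [67, 77): L = 67, F = 22, f = 15, h = 10.
60th percentile ≈ 67 + ((34.2 − 22) / 15) × 10 = 75.1333

75.13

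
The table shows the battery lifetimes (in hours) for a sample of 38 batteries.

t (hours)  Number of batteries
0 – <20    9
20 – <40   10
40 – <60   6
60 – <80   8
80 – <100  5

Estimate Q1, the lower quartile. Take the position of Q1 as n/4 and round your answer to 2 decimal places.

Cumulative frequencies: 9, 19, 25, 33, 38
n = 38; position = n/4 = 9.5.
This falls in the class 20 – <40: L = 20, F = 9, f = 10, h = 20.
Lower quartile ≈ 20 + ((9.5 − 9) / 10) × 20 = 21.0000

21.00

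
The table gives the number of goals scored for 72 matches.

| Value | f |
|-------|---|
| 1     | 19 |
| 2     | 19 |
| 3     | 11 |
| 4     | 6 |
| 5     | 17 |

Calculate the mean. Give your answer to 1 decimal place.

2.8

Values: 1, 2, 3, 4, 5
Σfx = 19×1 + 19×2 + 11×3 + 6×4 + 17×5 = 199
n = Σf = 72
Mean = 199 / 72 = 2.7639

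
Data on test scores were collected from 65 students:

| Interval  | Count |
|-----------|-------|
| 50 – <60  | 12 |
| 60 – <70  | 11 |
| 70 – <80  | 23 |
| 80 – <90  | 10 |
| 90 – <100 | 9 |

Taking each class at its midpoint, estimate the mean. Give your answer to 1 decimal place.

Midpoints: 55, 65, 75, 85, 95
Σfm = 12×55 + 11×65 + 23×75 + 10×85 + 9×95 = 4805
n = Σf = 65
Mean = 4805 / 65 = 73.9231

73.9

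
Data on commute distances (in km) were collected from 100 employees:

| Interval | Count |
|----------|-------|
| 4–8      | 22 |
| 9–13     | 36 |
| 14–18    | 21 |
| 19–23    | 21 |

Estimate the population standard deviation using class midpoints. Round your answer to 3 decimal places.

Midpoints: 6, 11, 16, 21
n = 100, Σfm = 1305, mean = 13.0500
Σfm² = 19785
Σf(m − x̄)² = Σfm² − (Σfm)²/n = 19785 − 1305²/100 = 2754.7500
Population variance = 2754.7500 / 100 = 27.5475
Standard deviation = √27.5475 = 5.2486

5.249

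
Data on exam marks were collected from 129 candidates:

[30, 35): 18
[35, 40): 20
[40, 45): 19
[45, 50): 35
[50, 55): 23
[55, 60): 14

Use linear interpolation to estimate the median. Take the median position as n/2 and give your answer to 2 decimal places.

46.07

Cumulative frequencies: 18, 38, 57, 92, 115, 129
n = 129; position = n/2 = 64.5.
This falls in the class [45, 50): L = 45, F = 57, f = 35, h = 5.
Median ≈ 45 + ((64.5 − 57) / 35) × 5 = 46.0714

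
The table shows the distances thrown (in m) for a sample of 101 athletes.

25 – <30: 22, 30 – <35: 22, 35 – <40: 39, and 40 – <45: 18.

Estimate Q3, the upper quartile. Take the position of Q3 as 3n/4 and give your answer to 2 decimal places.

39.07

Cumulative frequencies: 22, 44, 83, 101
n = 101; position = 3n/4 = 75.75.
This falls in the class 35 – <40: L = 35, F = 44, f = 39, h = 5.
Upper quartile ≈ 35 + ((75.75 − 44) / 39) × 5 = 39.0705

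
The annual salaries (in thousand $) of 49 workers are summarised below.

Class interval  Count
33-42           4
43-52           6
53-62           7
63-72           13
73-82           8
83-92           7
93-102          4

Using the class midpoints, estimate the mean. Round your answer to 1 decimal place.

Midpoints: 37.5, 47.5, 57.5, 67.5, 77.5, 87.5, 97.5
Σfm = 4×37.5 + 6×47.5 + 7×57.5 + 13×67.5 + 8×77.5 + 7×87.5 + 4×97.5 = 3337.5
n = Σf = 49
Mean = 3337.5 / 49 = 68.1122

68.1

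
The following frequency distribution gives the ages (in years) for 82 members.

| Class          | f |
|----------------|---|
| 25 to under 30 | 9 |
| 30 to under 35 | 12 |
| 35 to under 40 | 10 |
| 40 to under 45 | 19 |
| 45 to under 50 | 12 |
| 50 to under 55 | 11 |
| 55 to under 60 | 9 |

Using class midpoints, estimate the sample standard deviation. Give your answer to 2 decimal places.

9.23

Midpoints: 27.5, 32.5, 37.5, 42.5, 47.5, 52.5, 57.5
n = 82, Σfm = 3485, mean = 42.5000
Σfm² = 155012.5
Σf(m − x̄)² = Σfm² − (Σfm)²/n = 155012.5 − 3485²/82 = 6900.0000
Sample variance = 6900.0000 / 81 = 85.1852
Standard deviation = √85.1852 = 9.2296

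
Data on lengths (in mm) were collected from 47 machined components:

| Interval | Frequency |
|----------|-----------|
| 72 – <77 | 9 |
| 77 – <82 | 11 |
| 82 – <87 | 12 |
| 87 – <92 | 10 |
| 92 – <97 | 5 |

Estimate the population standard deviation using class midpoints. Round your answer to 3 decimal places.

6.328

Midpoints: 74.5, 79.5, 84.5, 89.5, 94.5
n = 47, Σfm = 3926.5, mean = 83.5426
Σfm² = 329911.75
Σf(m − x̄)² = Σfm² − (Σfm)²/n = 329911.75 − 3926.5²/47 = 1881.9149
Population variance = 1881.9149 / 47 = 40.0407
Standard deviation = √40.0407 = 6.3278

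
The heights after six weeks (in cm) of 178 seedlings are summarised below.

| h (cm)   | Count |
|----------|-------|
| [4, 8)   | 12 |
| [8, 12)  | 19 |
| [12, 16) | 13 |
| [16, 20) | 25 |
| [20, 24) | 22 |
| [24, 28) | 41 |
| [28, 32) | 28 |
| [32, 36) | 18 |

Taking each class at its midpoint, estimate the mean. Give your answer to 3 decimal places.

Midpoints: 6, 10, 14, 18, 22, 26, 30, 34
Σfm = 12×6 + 19×10 + 13×14 + 25×18 + 22×22 + 41×26 + 28×30 + 18×34 = 3896
n = Σf = 178
Mean = 3896 / 178 = 21.8876

21.888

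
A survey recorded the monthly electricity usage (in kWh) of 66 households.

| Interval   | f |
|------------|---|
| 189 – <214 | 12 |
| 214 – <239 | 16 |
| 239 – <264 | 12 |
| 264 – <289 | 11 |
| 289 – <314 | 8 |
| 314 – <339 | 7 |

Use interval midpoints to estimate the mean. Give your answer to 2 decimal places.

Midpoints: 201.5, 226.5, 251.5, 276.5, 301.5, 326.5
Σfm = 12×201.5 + 16×226.5 + 12×251.5 + 11×276.5 + 8×301.5 + 7×326.5 = 16799
n = Σf = 66
Mean = 16799 / 66 = 254.5303

254.53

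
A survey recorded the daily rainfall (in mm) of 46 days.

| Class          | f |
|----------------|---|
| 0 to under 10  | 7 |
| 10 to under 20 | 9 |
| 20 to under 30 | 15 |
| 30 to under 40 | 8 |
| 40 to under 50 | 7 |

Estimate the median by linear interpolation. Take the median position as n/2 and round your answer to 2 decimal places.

24.67

Cumulative frequencies: 7, 16, 31, 39, 46
n = 46; position = n/2 = 23.
This falls in the class 20 to under 30: L = 20, F = 16, f = 15, h = 10.
Median ≈ 20 + ((23 − 16) / 15) × 10 = 24.6667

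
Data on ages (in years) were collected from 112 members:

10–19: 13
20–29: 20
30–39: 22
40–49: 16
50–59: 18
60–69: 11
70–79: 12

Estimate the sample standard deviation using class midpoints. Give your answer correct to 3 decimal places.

18.586

Midpoints: 14.5, 24.5, 34.5, 44.5, 54.5, 64.5, 74.5
n = 112, Σfm = 4734, mean = 42.2679
Σfm² = 238438
Σf(m − x̄)² = Σfm² − (Σfm)²/n = 238438 − 4734²/112 = 38341.9643
Sample variance = 38341.9643 / 111 = 345.4231
Standard deviation = √345.4231 = 18.5856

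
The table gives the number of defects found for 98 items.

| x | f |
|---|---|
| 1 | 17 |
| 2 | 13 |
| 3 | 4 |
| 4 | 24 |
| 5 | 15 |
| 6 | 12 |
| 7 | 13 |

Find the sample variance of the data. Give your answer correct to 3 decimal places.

Values: 1, 2, 3, 4, 5, 6, 7
n = 98, Σfx = 389, mean = 3.9694
Σfx² = 1933
Σf(x − x̄)² = Σfx² − (Σfx)²/n = 1933 − 389²/98 = 388.9082
Sample variance = 388.9082 / 97 = 4.0094

4.009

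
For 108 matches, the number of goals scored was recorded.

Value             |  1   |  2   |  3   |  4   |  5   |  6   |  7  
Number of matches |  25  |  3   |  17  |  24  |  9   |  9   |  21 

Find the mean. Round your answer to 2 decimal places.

Values: 1, 2, 3, 4, 5, 6, 7
Σfx = 25×1 + 3×2 + 17×3 + 24×4 + 9×5 + 9×6 + 21×7 = 424
n = Σf = 108
Mean = 424 / 108 = 3.9259

3.93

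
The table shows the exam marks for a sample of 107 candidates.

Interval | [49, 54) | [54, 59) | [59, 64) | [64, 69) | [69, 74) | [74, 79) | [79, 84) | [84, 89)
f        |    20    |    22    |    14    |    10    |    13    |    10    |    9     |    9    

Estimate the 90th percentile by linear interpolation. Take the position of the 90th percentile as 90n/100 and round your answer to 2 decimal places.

Cumulative frequencies: 20, 42, 56, 66, 79, 89, 98, 107
n = 107; position = 90n/100 = 96.3.
This falls in the class [79, 84): L = 79, F = 89, f = 9, h = 5.
90th percentile ≈ 79 + ((96.3 − 89) / 9) × 5 = 83.0556

83.06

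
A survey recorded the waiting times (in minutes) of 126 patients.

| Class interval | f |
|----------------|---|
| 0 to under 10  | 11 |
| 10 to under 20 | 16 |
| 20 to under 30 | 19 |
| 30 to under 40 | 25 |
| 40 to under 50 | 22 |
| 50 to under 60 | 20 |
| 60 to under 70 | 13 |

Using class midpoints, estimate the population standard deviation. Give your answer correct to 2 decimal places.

Midpoints: 5, 15, 25, 35, 45, 55, 65
n = 126, Σfm = 4580, mean = 36.3492
Σfm² = 206350
Σf(m − x̄)² = Σfm² − (Σfm)²/n = 206350 − 4580²/126 = 39870.6349
Population variance = 39870.6349 / 126 = 316.4336
Standard deviation = √316.4336 = 17.7886

17.79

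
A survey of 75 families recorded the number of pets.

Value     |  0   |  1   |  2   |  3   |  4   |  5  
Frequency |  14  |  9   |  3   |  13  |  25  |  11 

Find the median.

Cumulative frequencies: 14, 23, 26, 39, 64, 75
n = 75, so the median is the value in position (n+1)/2 = 38.
Position 38 falls at value 3.

3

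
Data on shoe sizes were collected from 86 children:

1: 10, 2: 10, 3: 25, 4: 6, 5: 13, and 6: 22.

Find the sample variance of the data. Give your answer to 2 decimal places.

2.97

Values: 1, 2, 3, 4, 5, 6
n = 86, Σfx = 326, mean = 3.7907
Σfx² = 1488
Σf(x − x̄)² = Σfx² − (Σfx)²/n = 1488 − 326²/86 = 252.2326
Sample variance = 252.2326 / 85 = 2.9674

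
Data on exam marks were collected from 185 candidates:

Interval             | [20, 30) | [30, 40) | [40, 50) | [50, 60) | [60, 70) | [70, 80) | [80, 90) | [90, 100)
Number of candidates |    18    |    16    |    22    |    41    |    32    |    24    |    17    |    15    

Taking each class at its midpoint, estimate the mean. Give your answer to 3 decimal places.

Midpoints: 25, 35, 45, 55, 65, 75, 85, 95
Σfm = 18×25 + 16×35 + 22×45 + 41×55 + 32×65 + 24×75 + 17×85 + 15×95 = 11005
n = Σf = 185
Mean = 11005 / 185 = 59.4865

59.486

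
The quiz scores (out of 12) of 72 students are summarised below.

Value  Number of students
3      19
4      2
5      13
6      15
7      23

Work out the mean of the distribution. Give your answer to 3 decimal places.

5.292

Values: 3, 4, 5, 6, 7
Σfx = 19×3 + 2×4 + 13×5 + 15×6 + 23×7 = 381
n = Σf = 72
Mean = 381 / 72 = 5.2917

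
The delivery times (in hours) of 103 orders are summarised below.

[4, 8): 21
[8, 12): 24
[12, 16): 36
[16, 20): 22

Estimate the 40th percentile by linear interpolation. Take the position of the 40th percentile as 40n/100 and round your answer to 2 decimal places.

11.37

Cumulative frequencies: 21, 45, 81, 103
n = 103; position = 40n/100 = 41.2.
This falls in the class [8, 12): L = 8, F = 21, f = 24, h = 4.
40th percentile ≈ 8 + ((41.2 − 21) / 24) × 4 = 11.3667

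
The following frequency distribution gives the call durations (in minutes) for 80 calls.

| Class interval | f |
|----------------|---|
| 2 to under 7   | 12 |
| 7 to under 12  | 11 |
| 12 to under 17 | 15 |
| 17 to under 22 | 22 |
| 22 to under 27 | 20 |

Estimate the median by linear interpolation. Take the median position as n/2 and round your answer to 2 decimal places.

Cumulative frequencies: 12, 23, 38, 60, 80
n = 80; position = n/2 = 40.
This falls in the class 17 to under 22: L = 17, F = 38, f = 22, h = 5.
Median ≈ 17 + ((40 − 38) / 22) × 5 = 17.4545

17.45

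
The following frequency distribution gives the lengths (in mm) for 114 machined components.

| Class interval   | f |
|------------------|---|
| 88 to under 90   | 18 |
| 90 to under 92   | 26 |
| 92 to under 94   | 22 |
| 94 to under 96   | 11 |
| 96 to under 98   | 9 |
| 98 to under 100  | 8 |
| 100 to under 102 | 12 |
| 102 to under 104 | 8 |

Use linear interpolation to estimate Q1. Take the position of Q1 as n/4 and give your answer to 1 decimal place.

90.8

Cumulative frequencies: 18, 44, 66, 77, 86, 94, 106, 114
n = 114; position = n/4 = 28.5.
This falls in the class 90 to under 92: L = 90, F = 18, f = 26, h = 2.
Lower quartile ≈ 90 + ((28.5 − 18) / 26) × 2 = 90.8077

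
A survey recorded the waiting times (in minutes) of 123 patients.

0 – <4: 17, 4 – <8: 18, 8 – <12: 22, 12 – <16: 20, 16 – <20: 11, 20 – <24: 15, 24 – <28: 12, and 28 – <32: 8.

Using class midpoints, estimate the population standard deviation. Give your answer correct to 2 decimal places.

Midpoints: 2, 6, 10, 14, 18, 22, 26, 30
n = 123, Σfm = 1722, mean = 14.0000
Σfm² = 32972
Σf(m − x̄)² = Σfm² − (Σfm)²/n = 32972 − 1722²/123 = 8864.0000
Population variance = 8864.0000 / 123 = 72.0650
Standard deviation = √72.0650 = 8.4891

8.49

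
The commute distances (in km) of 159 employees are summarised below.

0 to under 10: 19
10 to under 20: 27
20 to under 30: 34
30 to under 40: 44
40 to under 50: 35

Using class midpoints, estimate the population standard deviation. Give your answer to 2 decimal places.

13.08

Midpoints: 5, 15, 25, 35, 45
n = 159, Σfm = 4465, mean = 28.0818
Σfm² = 152575
Σf(m − x̄)² = Σfm² − (Σfm)²/n = 152575 − 4465²/159 = 27189.9371
Population variance = 27189.9371 / 159 = 171.0059
Standard deviation = √171.0059 = 13.0769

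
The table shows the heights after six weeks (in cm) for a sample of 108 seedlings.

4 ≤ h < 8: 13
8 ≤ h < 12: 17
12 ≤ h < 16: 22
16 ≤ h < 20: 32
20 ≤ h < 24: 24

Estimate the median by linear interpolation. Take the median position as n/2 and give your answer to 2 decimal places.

Cumulative frequencies: 13, 30, 52, 84, 108
n = 108; position = n/2 = 54.
This falls in the class 16 ≤ h < 20: L = 16, F = 52, f = 32, h = 4.
Median ≈ 16 + ((54 − 52) / 32) × 4 = 16.2500

16.25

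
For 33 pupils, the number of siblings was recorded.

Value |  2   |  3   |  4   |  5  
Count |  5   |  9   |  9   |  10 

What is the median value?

Cumulative frequencies: 5, 14, 23, 33
n = 33, so the median is the value in position (n+1)/2 = 17.
Position 17 falls at value 4.

4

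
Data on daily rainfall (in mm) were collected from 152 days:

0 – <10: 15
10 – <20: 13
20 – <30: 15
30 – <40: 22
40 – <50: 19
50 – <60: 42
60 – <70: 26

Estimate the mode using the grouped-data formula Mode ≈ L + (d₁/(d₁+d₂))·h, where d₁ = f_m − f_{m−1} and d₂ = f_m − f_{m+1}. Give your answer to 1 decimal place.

55.9

Modal class: 50 – <60 (highest frequency 42).
d₁ = 42 − 19 = 23, d₂ = 42 − 26 = 16
Mode ≈ 50 + (23/(23+16)) × 10 = 50 + 5.8974 = 55.8974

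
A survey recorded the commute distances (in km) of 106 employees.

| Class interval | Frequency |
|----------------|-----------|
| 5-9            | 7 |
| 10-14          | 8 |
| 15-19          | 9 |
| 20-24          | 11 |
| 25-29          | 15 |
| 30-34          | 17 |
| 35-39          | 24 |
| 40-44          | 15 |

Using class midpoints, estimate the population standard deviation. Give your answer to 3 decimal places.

10.540

Midpoints: 7, 12, 17, 22, 27, 32, 37, 42
n = 106, Σfm = 3007, mean = 28.3679
Σfm² = 97079
Σf(m − x̄)² = Σfm² − (Σfm)²/n = 97079 − 3007²/106 = 11776.6509
Population variance = 11776.6509 / 106 = 111.1005
Standard deviation = √111.1005 = 10.5404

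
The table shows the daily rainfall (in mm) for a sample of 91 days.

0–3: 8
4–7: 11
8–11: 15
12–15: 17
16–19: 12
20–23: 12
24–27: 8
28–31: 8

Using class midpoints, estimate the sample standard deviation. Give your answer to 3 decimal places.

8.224

Midpoints: 1.5, 5.5, 9.5, 13.5, 17.5, 21.5, 25.5, 29.5
n = 91, Σfm = 1352.5, mean = 14.8626
Σfm² = 26188.75
Σf(m − x̄)² = Σfm² − (Σfm)²/n = 26188.75 − 1352.5²/91 = 6087.0330
Sample variance = 6087.0330 / 90 = 67.6337
Standard deviation = √67.6337 = 8.2240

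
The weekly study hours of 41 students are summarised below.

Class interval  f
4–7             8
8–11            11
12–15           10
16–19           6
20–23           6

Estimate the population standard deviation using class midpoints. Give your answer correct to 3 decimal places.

Midpoints: 5.5, 9.5, 13.5, 17.5, 21.5
n = 41, Σfm = 517.5, mean = 12.6220
Σfm² = 7668.25
Σf(m − x̄)² = Σfm² − (Σfm)²/n = 7668.25 − 517.5²/41 = 1136.3902
Population variance = 1136.3902 / 41 = 27.7168
Standard deviation = √27.7168 = 5.2647

5.265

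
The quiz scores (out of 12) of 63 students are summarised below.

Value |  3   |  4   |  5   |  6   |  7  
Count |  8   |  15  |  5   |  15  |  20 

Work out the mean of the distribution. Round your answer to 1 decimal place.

Values: 3, 4, 5, 6, 7
Σfx = 8×3 + 15×4 + 5×5 + 15×6 + 20×7 = 339
n = Σf = 63
Mean = 339 / 63 = 5.3810

5.4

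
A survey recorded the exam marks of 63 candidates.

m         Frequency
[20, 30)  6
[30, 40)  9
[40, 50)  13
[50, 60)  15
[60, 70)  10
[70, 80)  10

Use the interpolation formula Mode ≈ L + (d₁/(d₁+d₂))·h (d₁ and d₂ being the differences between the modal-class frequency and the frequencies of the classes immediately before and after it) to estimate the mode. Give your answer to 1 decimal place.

Modal class: [50, 60) (highest frequency 15).
d₁ = 15 − 13 = 2, d₂ = 15 − 10 = 5
Mode ≈ 50 + (2/(2+5)) × 10 = 50 + 2.8571 = 52.8571

52.9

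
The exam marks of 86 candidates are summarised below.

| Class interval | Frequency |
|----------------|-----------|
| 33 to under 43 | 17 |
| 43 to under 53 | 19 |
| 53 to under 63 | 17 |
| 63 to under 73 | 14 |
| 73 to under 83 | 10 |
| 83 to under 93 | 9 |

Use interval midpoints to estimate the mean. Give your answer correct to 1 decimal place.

58.9

Midpoints: 38, 48, 58, 68, 78, 88
Σfm = 17×38 + 19×48 + 17×58 + 14×68 + 10×78 + 9×88 = 5068
n = Σf = 86
Mean = 5068 / 86 = 58.9302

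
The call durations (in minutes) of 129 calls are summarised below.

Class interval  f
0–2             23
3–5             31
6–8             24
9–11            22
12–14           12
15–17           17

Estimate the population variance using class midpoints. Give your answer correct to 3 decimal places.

23.923

Midpoints: 1, 4, 7, 10, 13, 16
n = 129, Σfm = 963, mean = 7.4651
Σfm² = 10275
Σf(m − x̄)² = Σfm² − (Σfm)²/n = 10275 − 963²/129 = 3086.0930
Population variance = 3086.0930 / 129 = 23.9232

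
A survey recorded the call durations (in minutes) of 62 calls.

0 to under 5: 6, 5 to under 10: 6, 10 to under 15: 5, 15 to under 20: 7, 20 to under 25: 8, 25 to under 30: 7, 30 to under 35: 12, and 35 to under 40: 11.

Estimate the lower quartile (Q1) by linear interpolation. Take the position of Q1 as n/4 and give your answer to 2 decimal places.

13.50

Cumulative frequencies: 6, 12, 17, 24, 32, 39, 51, 62
n = 62; position = n/4 = 15.5.
This falls in the class 10 to under 15: L = 10, F = 12, f = 5, h = 5.
Lower quartile ≈ 10 + ((15.5 − 12) / 5) × 5 = 13.5000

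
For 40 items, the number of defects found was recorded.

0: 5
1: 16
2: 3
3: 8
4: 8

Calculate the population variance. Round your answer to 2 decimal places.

1.90

Values: 0, 1, 2, 3, 4
n = 40, Σfx = 78, mean = 1.9500
Σfx² = 228
Σf(x − x̄)² = Σfx² − (Σfx)²/n = 228 − 78²/40 = 75.9000
Population variance = 75.9000 / 40 = 1.8975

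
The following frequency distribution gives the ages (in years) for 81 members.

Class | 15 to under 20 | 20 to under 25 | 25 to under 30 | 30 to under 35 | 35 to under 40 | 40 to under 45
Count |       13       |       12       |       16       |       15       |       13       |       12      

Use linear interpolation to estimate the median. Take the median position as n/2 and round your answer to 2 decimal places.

Cumulative frequencies: 13, 25, 41, 56, 69, 81
n = 81; position = n/2 = 40.5.
This falls in the class 25 to under 30: L = 25, F = 25, f = 16, h = 5.
Median ≈ 25 + ((40.5 − 25) / 16) × 5 = 29.8438

29.84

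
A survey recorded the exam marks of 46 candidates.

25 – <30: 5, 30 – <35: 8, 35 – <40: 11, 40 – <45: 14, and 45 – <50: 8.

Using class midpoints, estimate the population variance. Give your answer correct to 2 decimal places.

Midpoints: 27.5, 32.5, 37.5, 42.5, 47.5
n = 46, Σfm = 1785, mean = 38.8043
Σfm² = 71037.5
Σf(m − x̄)² = Σfm² − (Σfm)²/n = 71037.5 − 1785²/46 = 1771.7391
Population variance = 1771.7391 / 46 = 38.5161

38.52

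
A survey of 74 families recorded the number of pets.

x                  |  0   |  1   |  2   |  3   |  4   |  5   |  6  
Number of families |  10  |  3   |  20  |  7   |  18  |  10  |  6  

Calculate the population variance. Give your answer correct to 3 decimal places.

Values: 0, 1, 2, 3, 4, 5, 6
n = 74, Σfx = 222, mean = 3.0000
Σfx² = 900
Σf(x − x̄)² = Σfx² − (Σfx)²/n = 900 − 222²/74 = 234.0000
Population variance = 234.0000 / 74 = 3.1622

3.162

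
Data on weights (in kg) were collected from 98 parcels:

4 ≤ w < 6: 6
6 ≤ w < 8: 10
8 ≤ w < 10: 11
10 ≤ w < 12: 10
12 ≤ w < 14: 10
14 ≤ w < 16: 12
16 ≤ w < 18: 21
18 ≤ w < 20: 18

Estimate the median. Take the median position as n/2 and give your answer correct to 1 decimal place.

14.3

Cumulative frequencies: 6, 16, 27, 37, 47, 59, 80, 98
n = 98; position = n/2 = 49.
This falls in the class 14 ≤ w < 16: L = 14, F = 47, f = 12, h = 2.
Median ≈ 14 + ((49 − 47) / 12) × 2 = 14.3333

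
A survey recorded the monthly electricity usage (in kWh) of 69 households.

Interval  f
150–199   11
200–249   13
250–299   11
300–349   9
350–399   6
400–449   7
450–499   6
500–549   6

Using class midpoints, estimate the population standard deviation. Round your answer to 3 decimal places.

Midpoints: 174.5, 224.5, 274.5, 324.5, 374.5, 424.5, 474.5, 524.5
n = 69, Σfm = 21990.5, mean = 318.7029
Σfm² = 7871117.25
Σf(m − x̄)² = Σfm² − (Σfm)²/n = 7871117.25 − 21990.5²/69 = 862681.1594
Population variance = 862681.1594 / 69 = 12502.6255
Standard deviation = √12502.6255 = 111.8151

111.815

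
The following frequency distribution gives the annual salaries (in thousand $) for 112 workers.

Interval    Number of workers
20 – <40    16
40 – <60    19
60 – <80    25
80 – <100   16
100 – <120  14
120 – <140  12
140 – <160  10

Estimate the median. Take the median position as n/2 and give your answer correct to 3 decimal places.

Cumulative frequencies: 16, 35, 60, 76, 90, 102, 112
n = 112; position = n/2 = 56.
This falls in the class 60 – <80: L = 60, F = 35, f = 25, h = 20.
Median ≈ 60 + ((56 − 35) / 25) × 20 = 76.8000

76.800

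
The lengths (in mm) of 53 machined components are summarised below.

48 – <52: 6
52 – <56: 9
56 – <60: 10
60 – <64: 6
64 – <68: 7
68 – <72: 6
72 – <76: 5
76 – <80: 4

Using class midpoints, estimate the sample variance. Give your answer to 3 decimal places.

73.753

Midpoints: 50, 54, 58, 62, 66, 70, 74, 78
n = 53, Σfm = 3302, mean = 62.3019
Σfm² = 209556
Σf(m − x̄)² = Σfm² − (Σfm)²/n = 209556 − 3302²/53 = 3835.1698
Sample variance = 3835.1698 / 52 = 73.7533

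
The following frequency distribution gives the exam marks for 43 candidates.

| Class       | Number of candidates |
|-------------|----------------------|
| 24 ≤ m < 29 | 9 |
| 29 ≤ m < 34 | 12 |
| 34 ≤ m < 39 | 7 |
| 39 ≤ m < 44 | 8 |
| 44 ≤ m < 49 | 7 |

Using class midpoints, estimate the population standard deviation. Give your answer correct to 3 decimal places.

6.926

Midpoints: 26.5, 31.5, 36.5, 41.5, 46.5
n = 43, Σfm = 1529.5, mean = 35.5698
Σfm² = 56466.75
Σf(m − x̄)² = Σfm² − (Σfm)²/n = 56466.75 − 1529.5²/43 = 2062.7907
Population variance = 2062.7907 / 43 = 47.9719
Standard deviation = √47.9719 = 6.9262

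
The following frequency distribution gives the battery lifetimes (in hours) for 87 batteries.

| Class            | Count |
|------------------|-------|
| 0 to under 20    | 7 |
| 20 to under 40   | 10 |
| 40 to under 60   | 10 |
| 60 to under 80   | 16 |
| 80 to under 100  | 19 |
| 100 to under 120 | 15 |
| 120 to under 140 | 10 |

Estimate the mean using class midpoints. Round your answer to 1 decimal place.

Midpoints: 10, 30, 50, 70, 90, 110, 130
Σfm = 7×10 + 10×30 + 10×50 + 16×70 + 19×90 + 15×110 + 10×130 = 6650
n = Σf = 87
Mean = 6650 / 87 = 76.4368

76.4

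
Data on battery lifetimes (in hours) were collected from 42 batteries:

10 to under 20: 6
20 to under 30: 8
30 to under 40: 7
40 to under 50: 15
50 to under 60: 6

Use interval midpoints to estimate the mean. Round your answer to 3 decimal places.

Midpoints: 15, 25, 35, 45, 55
Σfm = 6×15 + 8×25 + 7×35 + 15×45 + 6×55 = 1540
n = Σf = 42
Mean = 1540 / 42 = 36.6667

36.667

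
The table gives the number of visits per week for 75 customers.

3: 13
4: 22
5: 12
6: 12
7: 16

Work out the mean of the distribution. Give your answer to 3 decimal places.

4.947

Values: 3, 4, 5, 6, 7
Σfx = 13×3 + 22×4 + 12×5 + 12×6 + 16×7 = 371
n = Σf = 75
Mean = 371 / 75 = 4.9467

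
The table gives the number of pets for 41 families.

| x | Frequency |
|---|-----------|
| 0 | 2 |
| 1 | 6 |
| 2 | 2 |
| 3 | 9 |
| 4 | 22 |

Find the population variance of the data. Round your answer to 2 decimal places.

Values: 0, 1, 2, 3, 4
n = 41, Σfx = 125, mean = 3.0488
Σfx² = 447
Σf(x − x̄)² = Σfx² − (Σfx)²/n = 447 − 125²/41 = 65.9024
Population variance = 65.9024 / 41 = 1.6074

1.61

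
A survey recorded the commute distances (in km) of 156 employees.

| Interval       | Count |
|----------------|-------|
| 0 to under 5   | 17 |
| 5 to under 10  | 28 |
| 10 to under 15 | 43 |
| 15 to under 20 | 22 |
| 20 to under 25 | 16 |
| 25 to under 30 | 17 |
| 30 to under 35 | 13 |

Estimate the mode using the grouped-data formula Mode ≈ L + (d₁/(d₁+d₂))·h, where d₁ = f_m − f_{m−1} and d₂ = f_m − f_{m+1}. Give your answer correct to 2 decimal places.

Modal class: 10 to under 15 (highest frequency 43).
d₁ = 43 − 28 = 15, d₂ = 43 − 22 = 21
Mode ≈ 10 + (15/(15+21)) × 5 = 10 + 2.0833 = 12.0833

12.08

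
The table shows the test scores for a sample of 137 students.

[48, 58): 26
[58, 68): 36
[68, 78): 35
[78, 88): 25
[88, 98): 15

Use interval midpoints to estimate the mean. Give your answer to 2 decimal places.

70.59

Midpoints: 53, 63, 73, 83, 93
Σfm = 26×53 + 36×63 + 35×73 + 25×83 + 15×93 = 9671
n = Σf = 137
Mean = 9671 / 137 = 70.5912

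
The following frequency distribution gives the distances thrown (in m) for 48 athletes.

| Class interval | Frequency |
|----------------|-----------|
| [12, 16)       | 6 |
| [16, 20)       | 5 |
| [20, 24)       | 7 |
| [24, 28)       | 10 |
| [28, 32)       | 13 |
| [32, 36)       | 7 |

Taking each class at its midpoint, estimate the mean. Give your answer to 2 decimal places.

25.33

Midpoints: 14, 18, 22, 26, 30, 34
Σfm = 6×14 + 5×18 + 7×22 + 10×26 + 13×30 + 7×34 = 1216
n = Σf = 48
Mean = 1216 / 48 = 25.3333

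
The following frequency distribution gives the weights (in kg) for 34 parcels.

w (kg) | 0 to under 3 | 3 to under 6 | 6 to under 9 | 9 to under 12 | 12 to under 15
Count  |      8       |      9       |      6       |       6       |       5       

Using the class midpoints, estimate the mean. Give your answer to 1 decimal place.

6.7

Midpoints: 1.5, 4.5, 7.5, 10.5, 13.5
Σfm = 8×1.5 + 9×4.5 + 6×7.5 + 6×10.5 + 5×13.5 = 228
n = Σf = 34
Mean = 228 / 34 = 6.7059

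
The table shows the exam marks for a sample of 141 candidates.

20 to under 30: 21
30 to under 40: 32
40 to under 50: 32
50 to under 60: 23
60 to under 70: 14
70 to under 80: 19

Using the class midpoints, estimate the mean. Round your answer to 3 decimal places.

47.411

Midpoints: 25, 35, 45, 55, 65, 75
Σfm = 21×25 + 32×35 + 32×45 + 23×55 + 14×65 + 19×75 = 6685
n = Σf = 141
Mean = 6685 / 141 = 47.4113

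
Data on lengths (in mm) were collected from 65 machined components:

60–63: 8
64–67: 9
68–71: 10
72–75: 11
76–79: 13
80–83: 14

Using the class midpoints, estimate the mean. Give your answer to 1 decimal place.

72.8

Midpoints: 61.5, 65.5, 69.5, 73.5, 77.5, 81.5
Σfm = 8×61.5 + 9×65.5 + 10×69.5 + 11×73.5 + 13×77.5 + 14×81.5 = 4733.5
n = Σf = 65
Mean = 4733.5 / 65 = 72.8231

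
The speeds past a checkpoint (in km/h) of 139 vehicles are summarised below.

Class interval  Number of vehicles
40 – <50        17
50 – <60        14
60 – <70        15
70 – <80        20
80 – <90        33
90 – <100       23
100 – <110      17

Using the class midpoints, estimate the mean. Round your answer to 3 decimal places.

Midpoints: 45, 55, 65, 75, 85, 95, 105
Σfm = 17×45 + 14×55 + 15×65 + 20×75 + 33×85 + 23×95 + 17×105 = 10785
n = Σf = 139
Mean = 10785 / 139 = 77.5899

77.590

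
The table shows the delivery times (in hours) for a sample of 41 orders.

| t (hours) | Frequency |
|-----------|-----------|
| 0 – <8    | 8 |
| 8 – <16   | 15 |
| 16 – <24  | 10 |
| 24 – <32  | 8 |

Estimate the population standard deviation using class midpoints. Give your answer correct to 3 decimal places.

8.106

Midpoints: 4, 12, 20, 28
n = 41, Σfm = 636, mean = 15.5122
Σfm² = 12560
Σf(m − x̄)² = Σfm² − (Σfm)²/n = 12560 − 636²/41 = 2694.2439
Population variance = 2694.2439 / 41 = 65.7133
Standard deviation = √65.7133 = 8.1064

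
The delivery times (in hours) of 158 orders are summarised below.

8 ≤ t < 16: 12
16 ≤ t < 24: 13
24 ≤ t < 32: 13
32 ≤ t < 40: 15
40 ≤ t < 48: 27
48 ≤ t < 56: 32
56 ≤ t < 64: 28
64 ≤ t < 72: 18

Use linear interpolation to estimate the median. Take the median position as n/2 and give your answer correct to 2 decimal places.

47.70

Cumulative frequencies: 12, 25, 38, 53, 80, 112, 140, 158
n = 158; position = n/2 = 79.
This falls in the class 40 ≤ t < 48: L = 40, F = 53, f = 27, h = 8.
Median ≈ 40 + ((79 − 53) / 27) × 8 = 47.7037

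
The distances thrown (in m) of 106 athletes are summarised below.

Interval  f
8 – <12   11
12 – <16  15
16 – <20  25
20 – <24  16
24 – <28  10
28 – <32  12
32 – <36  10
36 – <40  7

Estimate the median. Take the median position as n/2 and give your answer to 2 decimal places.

Cumulative frequencies: 11, 26, 51, 67, 77, 89, 99, 106
n = 106; position = n/2 = 53.
This falls in the class 20 – <24: L = 20, F = 51, f = 16, h = 4.
Median ≈ 20 + ((53 − 51) / 16) × 4 = 20.5000

20.50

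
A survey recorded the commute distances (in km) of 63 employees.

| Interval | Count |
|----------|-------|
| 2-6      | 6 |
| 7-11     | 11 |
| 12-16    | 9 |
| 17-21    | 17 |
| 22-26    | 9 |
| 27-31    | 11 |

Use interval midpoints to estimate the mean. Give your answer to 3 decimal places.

17.571

Midpoints: 4, 9, 14, 19, 24, 29
Σfm = 6×4 + 11×9 + 9×14 + 17×19 + 9×24 + 11×29 = 1107
n = Σf = 63
Mean = 1107 / 63 = 17.5714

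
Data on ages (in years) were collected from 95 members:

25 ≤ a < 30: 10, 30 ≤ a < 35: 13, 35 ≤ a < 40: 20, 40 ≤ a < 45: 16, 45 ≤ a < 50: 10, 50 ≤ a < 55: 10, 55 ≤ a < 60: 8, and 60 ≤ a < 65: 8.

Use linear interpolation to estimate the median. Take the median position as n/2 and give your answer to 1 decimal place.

Cumulative frequencies: 10, 23, 43, 59, 69, 79, 87, 95
n = 95; position = n/2 = 47.5.
This falls in the class 40 ≤ a < 45: L = 40, F = 43, f = 16, h = 5.
Median ≈ 40 + ((47.5 − 43) / 16) × 5 = 41.4062

41.4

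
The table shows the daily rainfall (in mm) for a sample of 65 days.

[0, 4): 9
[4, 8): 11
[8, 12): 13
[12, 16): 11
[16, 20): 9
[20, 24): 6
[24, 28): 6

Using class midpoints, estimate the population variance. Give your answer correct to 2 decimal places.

Midpoints: 2, 6, 10, 14, 18, 22, 26
n = 65, Σfm = 818, mean = 12.5846
Σfm² = 13764
Σf(m − x̄)² = Σfm² − (Σfm)²/n = 13764 − 818²/65 = 3469.7846
Population variance = 3469.7846 / 65 = 53.3813

53.38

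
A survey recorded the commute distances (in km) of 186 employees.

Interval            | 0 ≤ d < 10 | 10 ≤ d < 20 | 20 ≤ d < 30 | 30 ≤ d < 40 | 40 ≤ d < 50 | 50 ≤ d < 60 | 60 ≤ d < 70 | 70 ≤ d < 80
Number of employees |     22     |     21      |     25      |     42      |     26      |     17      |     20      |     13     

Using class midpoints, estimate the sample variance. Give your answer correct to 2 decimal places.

Midpoints: 5, 15, 25, 35, 45, 55, 65, 75
n = 186, Σfm = 6900, mean = 37.0968
Σfm² = 334050
Σf(m − x̄)² = Σfm² − (Σfm)²/n = 334050 − 6900²/186 = 78082.2581
Sample variance = 78082.2581 / 185 = 422.0663

422.07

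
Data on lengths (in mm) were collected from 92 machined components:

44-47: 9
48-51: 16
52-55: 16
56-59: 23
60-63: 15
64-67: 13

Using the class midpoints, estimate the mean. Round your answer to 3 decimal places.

Midpoints: 45.5, 49.5, 53.5, 57.5, 61.5, 65.5
Σfm = 9×45.5 + 16×49.5 + 16×53.5 + 23×57.5 + 15×61.5 + 13×65.5 = 5154
n = Σf = 92
Mean = 5154 / 92 = 56.0217

56.022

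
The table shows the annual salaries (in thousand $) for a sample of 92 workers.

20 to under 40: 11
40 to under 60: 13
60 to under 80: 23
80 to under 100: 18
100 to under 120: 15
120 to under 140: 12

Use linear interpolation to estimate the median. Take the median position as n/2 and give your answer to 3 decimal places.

Cumulative frequencies: 11, 24, 47, 65, 80, 92
n = 92; position = n/2 = 46.
This falls in the class 60 to under 80: L = 60, F = 24, f = 23, h = 20.
Median ≈ 60 + ((46 − 24) / 23) × 20 = 79.1304

79.130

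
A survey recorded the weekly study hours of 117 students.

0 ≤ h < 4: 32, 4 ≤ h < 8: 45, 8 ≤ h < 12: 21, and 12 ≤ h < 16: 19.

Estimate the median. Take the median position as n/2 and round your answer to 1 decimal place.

6.4

Cumulative frequencies: 32, 77, 98, 117
n = 117; position = n/2 = 58.5.
This falls in the class 4 ≤ h < 8: L = 4, F = 32, f = 45, h = 4.
Median ≈ 4 + ((58.5 − 32) / 45) × 4 = 6.3556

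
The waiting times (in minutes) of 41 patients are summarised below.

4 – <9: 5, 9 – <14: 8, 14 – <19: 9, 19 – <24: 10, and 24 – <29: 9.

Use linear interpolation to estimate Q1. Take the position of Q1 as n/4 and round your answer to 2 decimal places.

Cumulative frequencies: 5, 13, 22, 32, 41
n = 41; position = n/4 = 10.25.
This falls in the class 9 – <14: L = 9, F = 5, f = 8, h = 5.
Lower quartile ≈ 9 + ((10.25 − 5) / 8) × 5 = 12.2812

12.28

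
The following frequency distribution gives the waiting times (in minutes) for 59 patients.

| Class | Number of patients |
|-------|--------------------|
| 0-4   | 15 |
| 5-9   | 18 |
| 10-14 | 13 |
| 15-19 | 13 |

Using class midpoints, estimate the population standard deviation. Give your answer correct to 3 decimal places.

Midpoints: 2, 7, 12, 17
n = 59, Σfm = 533, mean = 9.0339
Σfm² = 6571
Σf(m − x̄)² = Σfm² − (Σfm)²/n = 6571 − 533²/59 = 1755.9322
Population variance = 1755.9322 / 59 = 29.7616
Standard deviation = √29.7616 = 5.4554

5.455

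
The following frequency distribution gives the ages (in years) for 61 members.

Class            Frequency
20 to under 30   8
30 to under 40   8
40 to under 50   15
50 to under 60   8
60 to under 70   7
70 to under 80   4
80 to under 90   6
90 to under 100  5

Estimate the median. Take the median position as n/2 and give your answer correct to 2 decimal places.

49.67

Cumulative frequencies: 8, 16, 31, 39, 46, 50, 56, 61
n = 61; position = n/2 = 30.5.
This falls in the class 40 to under 50: L = 40, F = 16, f = 15, h = 10.
Median ≈ 40 + ((30.5 − 16) / 15) × 10 = 49.6667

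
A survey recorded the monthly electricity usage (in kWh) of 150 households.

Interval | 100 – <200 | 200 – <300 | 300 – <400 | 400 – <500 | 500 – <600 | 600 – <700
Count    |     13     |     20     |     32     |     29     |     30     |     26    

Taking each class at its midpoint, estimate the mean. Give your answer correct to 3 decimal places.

Midpoints: 150, 250, 350, 450, 550, 650
Σfm = 13×150 + 20×250 + 32×350 + 29×450 + 30×550 + 26×650 = 64600
n = Σf = 150
Mean = 64600 / 150 = 430.6667

430.667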